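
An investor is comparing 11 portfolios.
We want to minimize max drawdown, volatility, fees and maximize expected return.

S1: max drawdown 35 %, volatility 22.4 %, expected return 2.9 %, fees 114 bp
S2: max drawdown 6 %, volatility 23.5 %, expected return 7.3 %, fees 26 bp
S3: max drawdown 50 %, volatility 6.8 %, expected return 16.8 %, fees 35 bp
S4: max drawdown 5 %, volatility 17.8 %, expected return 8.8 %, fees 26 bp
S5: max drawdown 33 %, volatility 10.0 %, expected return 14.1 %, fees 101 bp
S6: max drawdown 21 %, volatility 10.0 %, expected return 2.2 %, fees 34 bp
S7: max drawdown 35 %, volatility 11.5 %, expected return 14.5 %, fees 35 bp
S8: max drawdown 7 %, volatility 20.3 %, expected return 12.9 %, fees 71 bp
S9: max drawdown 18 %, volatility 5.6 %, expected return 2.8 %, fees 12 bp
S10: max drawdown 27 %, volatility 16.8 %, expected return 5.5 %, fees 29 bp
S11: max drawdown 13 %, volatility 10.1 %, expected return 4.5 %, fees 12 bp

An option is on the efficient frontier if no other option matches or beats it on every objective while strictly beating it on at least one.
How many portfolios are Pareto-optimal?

S1: dominated by S4 (max drawdown 5≤35, volatility 17.8≤22.4, expected return 8.8≥2.9, fees 26≤114).
S2: dominated by S4 (max drawdown 5≤6, volatility 17.8≤23.5, expected return 8.8≥7.3, fees 26≤26).
S3: not dominated (best expected return).
S4: not dominated (best max drawdown).
S5: not dominated.
S6: dominated by S9 (max drawdown 18≤21, volatility 5.6≤10.0, expected return 2.8≥2.2, fees 12≤34).
S7: not dominated.
S8: not dominated.
S9: not dominated (best volatility).
S10: not dominated.
S11: not dominated.
Pareto-optimal: S3, S4, S5, S7, S8, S9, S10, S11 → 8.

8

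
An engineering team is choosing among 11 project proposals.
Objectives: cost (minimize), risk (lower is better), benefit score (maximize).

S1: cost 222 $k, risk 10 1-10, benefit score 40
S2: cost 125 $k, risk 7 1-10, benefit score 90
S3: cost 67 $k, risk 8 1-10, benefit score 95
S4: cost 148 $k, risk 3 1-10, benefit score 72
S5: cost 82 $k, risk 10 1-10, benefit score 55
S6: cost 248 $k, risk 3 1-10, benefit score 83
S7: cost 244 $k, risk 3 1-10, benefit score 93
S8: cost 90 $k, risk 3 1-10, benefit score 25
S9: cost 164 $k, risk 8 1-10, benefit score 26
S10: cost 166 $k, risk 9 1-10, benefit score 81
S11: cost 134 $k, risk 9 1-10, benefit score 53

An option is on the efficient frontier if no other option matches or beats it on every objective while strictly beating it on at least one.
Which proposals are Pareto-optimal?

S1: dominated by S2 (cost 125≤222, risk 7≤10, benefit score 90≥40).
S2: not dominated.
S3: not dominated (best cost).
S4: not dominated.
S5: dominated by S3 (cost 67≤82, risk 8≤10, benefit score 95≥55).
S6: dominated by S7 (cost 244≤248, risk 3≤3, benefit score 93≥83).
S7: not dominated.
S8: not dominated.
S9: dominated by S2 (cost 125≤164, risk 7≤8, benefit score 90≥26).
S10: dominated by S2 (cost 125≤166, risk 7≤9, benefit score 90≥81).
S11: dominated by S2 (cost 125≤134, risk 7≤9, benefit score 90≥53).

S2, S3, S4, S7, S8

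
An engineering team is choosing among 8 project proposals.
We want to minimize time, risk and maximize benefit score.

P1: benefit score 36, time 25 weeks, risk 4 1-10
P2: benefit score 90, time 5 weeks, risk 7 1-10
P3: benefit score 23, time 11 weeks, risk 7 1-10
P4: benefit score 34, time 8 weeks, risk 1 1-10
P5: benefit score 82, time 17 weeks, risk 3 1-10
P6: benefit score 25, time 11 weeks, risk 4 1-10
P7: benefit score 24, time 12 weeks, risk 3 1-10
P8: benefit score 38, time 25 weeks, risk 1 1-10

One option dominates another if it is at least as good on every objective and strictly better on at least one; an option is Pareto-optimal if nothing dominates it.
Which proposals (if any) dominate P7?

P4

P4: benefit score 34≥24, time 8≤12, risk 1≤3 — dominates P7.
Others (P1, P2, P3, P5, P6, P8) are each worse than P7 on at least one objective.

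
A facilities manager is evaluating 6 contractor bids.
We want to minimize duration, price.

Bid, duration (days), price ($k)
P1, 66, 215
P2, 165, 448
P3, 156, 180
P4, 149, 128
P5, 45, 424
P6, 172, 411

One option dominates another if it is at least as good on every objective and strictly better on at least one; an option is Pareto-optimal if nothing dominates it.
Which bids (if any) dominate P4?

none

P1: worse on price (215 vs 128).
P2: worse on duration (165 vs 149).
P3: worse on duration (156 vs 149).
P5: worse on price (424 vs 128).
P6: worse on duration (172 vs 149).
No option dominates P4.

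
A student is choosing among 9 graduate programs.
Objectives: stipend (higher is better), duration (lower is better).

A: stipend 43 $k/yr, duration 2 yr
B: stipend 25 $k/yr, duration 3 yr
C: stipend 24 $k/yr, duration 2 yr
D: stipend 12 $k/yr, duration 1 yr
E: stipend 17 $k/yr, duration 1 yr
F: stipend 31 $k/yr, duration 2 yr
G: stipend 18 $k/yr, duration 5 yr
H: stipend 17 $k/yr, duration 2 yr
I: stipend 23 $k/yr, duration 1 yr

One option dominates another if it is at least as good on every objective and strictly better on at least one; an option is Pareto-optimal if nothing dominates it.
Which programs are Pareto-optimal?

A: not dominated (best stipend).
B: dominated by A (stipend 43≥25, duration 2≤3).
C: dominated by A (stipend 43≥24, duration 2≤2).
D: dominated by E (stipend 17≥12, duration 1≤1).
E: dominated by I (stipend 23≥17, duration 1≤1).
F: dominated by A (stipend 43≥31, duration 2≤2).
G: dominated by A (stipend 43≥18, duration 2≤5).
H: dominated by A (stipend 43≥17, duration 2≤2).
I: not dominated.

A, I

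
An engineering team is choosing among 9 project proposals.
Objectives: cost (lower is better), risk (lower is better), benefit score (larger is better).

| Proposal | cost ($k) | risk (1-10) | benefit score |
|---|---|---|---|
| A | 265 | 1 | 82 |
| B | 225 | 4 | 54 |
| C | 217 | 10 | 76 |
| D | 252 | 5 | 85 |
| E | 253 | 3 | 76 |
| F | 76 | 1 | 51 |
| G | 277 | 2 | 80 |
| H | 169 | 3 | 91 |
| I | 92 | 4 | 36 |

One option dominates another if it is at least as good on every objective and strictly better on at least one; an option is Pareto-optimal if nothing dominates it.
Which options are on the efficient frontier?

A: not dominated.
B: dominated by H (cost 169≤225, risk 3≤4, benefit score 91≥54).
C: dominated by H (cost 169≤217, risk 3≤10, benefit score 91≥76).
D: dominated by H (cost 169≤252, risk 3≤5, benefit score 91≥85).
E: dominated by H (cost 169≤253, risk 3≤3, benefit score 91≥76).
F: not dominated (best cost).
G: dominated by A (cost 265≤277, risk 1≤2, benefit score 82≥80).
H: not dominated (best benefit score).
I: dominated by F (cost 76≤92, risk 1≤4, benefit score 51≥36).

A, F, H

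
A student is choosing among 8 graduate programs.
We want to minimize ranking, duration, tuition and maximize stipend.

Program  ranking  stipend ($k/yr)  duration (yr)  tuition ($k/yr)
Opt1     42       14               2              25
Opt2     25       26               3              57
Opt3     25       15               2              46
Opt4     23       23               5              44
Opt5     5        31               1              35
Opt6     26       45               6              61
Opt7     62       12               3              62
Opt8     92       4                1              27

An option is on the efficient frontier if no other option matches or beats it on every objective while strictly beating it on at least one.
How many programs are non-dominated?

4

Opt1: not dominated (best tuition).
Opt2: dominated by Opt5 (ranking 5≤25, stipend 31≥26, duration 1≤3, tuition 35≤57).
Opt3: dominated by Opt5 (ranking 5≤25, stipend 31≥15, duration 1≤2, tuition 35≤46).
Opt4: dominated by Opt5 (ranking 5≤23, stipend 31≥23, duration 1≤5, tuition 35≤44).
Opt5: not dominated (best ranking).
Opt6: not dominated (best stipend).
Opt7: dominated by Opt1 (ranking 42≤62, stipend 14≥12, duration 2≤3, tuition 25≤62).
Opt8: not dominated.
Pareto-optimal: Opt1, Opt5, Opt6, Opt8 → 4.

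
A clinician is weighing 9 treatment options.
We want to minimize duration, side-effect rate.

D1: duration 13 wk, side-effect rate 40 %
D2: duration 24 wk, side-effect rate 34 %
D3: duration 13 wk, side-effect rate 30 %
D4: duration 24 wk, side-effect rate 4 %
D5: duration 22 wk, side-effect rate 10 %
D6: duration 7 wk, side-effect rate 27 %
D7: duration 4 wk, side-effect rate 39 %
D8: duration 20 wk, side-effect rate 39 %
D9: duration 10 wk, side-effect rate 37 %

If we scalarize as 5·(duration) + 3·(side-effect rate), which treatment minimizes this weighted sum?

D6

D1: 5·13 + 3·40 = 185
D2: 5·24 + 3·34 = 222
D3: 5·13 + 3·30 = 155
D4: 5·24 + 3·4 = 132
D5: 5·22 + 3·10 = 140
D6: 5·7 + 3·27 = 116
D7: 5·4 + 3·39 = 137
D8: 5·20 + 3·39 = 217
D9: 5·10 + 3·37 = 161
Lowest: D6 at 116.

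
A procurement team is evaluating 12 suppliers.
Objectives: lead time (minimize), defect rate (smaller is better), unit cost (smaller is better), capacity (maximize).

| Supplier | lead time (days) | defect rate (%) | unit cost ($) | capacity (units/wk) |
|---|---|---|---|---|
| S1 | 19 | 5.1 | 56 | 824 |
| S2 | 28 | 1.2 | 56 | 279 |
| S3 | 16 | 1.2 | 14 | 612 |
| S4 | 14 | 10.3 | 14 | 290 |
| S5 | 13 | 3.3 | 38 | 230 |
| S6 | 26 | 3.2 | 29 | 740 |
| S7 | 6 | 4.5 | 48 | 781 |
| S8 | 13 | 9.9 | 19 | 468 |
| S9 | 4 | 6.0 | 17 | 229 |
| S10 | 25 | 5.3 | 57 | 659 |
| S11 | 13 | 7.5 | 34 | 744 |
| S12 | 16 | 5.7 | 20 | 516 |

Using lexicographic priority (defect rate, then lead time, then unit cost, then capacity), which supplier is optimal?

First minimize defect rate: best is 1.2, kept {S2, S3}.
Then minimize lead time: best is 16, kept {S3}.

S3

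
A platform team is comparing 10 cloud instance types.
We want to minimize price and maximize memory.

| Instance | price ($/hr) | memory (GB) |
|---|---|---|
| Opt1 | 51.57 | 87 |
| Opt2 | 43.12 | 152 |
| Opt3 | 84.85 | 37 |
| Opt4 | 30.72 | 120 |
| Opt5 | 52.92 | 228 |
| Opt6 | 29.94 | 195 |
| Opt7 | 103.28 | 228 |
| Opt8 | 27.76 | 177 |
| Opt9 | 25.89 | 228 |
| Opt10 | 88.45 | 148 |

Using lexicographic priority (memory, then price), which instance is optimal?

First maximize memory: best is 228, kept {Opt5, Opt7, Opt9}.
Then minimize price: best is 25.89, kept {Opt9}.

Opt9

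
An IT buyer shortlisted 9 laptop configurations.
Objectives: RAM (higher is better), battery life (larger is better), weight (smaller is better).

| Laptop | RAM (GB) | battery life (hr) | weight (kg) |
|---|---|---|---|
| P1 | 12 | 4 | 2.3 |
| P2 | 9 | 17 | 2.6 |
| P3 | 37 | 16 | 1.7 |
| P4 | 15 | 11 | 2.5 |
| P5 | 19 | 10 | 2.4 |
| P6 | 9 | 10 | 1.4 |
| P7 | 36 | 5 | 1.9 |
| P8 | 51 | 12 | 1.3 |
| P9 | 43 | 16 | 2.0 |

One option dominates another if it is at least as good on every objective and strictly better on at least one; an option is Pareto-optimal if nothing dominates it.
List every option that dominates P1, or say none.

P3: RAM 37≥12, battery life 16≥4, weight 1.7≤2.3 — dominates P1.
P7: RAM 36≥12, battery life 5≥4, weight 1.9≤2.3 — dominates P1.
P8: RAM 51≥12, battery life 12≥4, weight 1.3≤2.3 — dominates P1.
P9: RAM 43≥12, battery life 16≥4, weight 2.0≤2.3 — dominates P1.
Others (P2, P4, P5, P6) are each worse than P1 on at least one objective.

P3, P7, P8, P9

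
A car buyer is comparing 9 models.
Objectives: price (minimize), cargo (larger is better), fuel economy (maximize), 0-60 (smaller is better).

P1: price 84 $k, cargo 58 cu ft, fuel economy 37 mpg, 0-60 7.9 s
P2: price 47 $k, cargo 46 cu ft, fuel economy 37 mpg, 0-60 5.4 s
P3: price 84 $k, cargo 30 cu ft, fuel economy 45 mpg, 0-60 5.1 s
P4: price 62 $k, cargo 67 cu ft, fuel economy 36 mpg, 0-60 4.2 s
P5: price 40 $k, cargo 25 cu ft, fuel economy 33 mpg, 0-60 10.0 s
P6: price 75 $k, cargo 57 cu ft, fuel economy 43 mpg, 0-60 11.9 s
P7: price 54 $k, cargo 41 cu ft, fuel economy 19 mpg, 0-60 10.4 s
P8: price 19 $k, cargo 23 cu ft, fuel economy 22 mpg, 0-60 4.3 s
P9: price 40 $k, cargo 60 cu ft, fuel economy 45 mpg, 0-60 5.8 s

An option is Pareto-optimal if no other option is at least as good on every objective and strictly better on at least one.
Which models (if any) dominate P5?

P9: price 40≤40, cargo 60≥25, fuel economy 45≥33, 0-60 5.8≤10.0 — dominates P5.
Others (P1, P2, P3, P4, P6, P7, P8) are each worse than P5 on at least one objective.

P9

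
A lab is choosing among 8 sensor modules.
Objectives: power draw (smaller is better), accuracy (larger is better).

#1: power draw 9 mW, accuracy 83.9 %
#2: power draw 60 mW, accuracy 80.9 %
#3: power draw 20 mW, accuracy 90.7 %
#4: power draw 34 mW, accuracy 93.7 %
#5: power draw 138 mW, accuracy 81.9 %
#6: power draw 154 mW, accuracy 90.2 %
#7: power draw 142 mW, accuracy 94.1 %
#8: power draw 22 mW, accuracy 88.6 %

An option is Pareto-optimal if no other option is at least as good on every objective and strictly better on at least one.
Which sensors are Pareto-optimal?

#1: not dominated (best power draw).
#2: dominated by #1 (power draw 9≤60, accuracy 83.9≥80.9).
#3: not dominated.
#4: not dominated.
#5: dominated by #1 (power draw 9≤138, accuracy 83.9≥81.9).
#6: dominated by #3 (power draw 20≤154, accuracy 90.7≥90.2).
#7: not dominated (best accuracy).
#8: dominated by #3 (power draw 20≤22, accuracy 90.7≥88.6).

#1, #3, #4, #7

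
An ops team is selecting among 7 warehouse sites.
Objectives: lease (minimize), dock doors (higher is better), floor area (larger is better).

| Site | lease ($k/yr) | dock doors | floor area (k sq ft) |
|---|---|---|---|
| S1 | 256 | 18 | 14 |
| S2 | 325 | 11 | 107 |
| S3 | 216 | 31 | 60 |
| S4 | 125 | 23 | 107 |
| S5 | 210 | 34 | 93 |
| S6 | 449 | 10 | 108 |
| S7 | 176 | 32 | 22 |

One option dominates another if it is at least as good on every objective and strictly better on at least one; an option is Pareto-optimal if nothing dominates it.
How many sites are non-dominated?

4

S1: dominated by S3 (lease 216≤256, dock doors 31≥18, floor area 60≥14).
S2: dominated by S4 (lease 125≤325, dock doors 23≥11, floor area 107≥107).
S3: dominated by S5 (lease 210≤216, dock doors 34≥31, floor area 93≥60).
S4: not dominated (best lease).
S5: not dominated (best dock doors).
S6: not dominated (best floor area).
S7: not dominated.
Pareto-optimal: S4, S5, S6, S7 → 4.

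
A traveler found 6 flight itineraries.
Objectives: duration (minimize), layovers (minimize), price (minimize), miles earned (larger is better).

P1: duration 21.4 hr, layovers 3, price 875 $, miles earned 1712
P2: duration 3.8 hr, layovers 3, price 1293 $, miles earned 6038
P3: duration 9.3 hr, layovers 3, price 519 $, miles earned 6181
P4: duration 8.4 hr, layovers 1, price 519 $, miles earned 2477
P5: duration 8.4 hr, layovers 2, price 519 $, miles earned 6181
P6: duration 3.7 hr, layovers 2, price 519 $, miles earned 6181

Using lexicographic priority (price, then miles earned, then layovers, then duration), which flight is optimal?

First minimize price: best is 519, kept {P3, P4, P5, P6}.
Then maximize miles earned: best is 6181, kept {P3, P5, P6}.
Then minimize layovers: best is 2, kept {P5, P6}.
Then minimize duration: best is 3.7, kept {P6}.

P6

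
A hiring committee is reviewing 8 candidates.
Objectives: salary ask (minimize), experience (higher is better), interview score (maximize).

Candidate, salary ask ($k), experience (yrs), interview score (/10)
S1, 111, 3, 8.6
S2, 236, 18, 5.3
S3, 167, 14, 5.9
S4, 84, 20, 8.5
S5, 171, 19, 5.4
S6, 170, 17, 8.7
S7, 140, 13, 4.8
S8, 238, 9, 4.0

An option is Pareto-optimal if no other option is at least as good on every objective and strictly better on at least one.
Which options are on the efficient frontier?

S1, S4, S6

S1: not dominated.
S2: dominated by S4 (salary ask 84≤236, experience 20≥18, interview score 8.5≥5.3).
S3: dominated by S4 (salary ask 84≤167, experience 20≥14, interview score 8.5≥5.9).
S4: not dominated (best salary ask).
S5: dominated by S4 (salary ask 84≤171, experience 20≥19, interview score 8.5≥5.4).
S6: not dominated (best interview score).
S7: dominated by S4 (salary ask 84≤140, experience 20≥13, interview score 8.5≥4.8).
S8: dominated by S2 (salary ask 236≤238, experience 18≥9, interview score 5.3≥4.0).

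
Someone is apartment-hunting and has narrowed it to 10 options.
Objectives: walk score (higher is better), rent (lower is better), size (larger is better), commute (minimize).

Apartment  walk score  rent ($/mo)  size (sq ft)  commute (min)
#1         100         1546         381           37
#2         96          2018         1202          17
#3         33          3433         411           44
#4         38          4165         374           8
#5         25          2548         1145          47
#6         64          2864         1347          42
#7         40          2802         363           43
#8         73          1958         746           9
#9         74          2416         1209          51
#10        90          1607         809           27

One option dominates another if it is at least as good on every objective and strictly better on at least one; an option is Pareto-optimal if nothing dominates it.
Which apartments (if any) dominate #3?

#2, #6, #8, #10

#2: walk score 96≥33, rent 2018≤3433, size 1202≥411, commute 17≤44 — dominates #3.
#6: walk score 64≥33, rent 2864≤3433, size 1347≥411, commute 42≤44 — dominates #3.
#8: walk score 73≥33, rent 1958≤3433, size 746≥411, commute 9≤44 — dominates #3.
#10: walk score 90≥33, rent 1607≤3433, size 809≥411, commute 27≤44 — dominates #3.
Others (#1, #4, #5, #7, #9) are each worse than #3 on at least one objective.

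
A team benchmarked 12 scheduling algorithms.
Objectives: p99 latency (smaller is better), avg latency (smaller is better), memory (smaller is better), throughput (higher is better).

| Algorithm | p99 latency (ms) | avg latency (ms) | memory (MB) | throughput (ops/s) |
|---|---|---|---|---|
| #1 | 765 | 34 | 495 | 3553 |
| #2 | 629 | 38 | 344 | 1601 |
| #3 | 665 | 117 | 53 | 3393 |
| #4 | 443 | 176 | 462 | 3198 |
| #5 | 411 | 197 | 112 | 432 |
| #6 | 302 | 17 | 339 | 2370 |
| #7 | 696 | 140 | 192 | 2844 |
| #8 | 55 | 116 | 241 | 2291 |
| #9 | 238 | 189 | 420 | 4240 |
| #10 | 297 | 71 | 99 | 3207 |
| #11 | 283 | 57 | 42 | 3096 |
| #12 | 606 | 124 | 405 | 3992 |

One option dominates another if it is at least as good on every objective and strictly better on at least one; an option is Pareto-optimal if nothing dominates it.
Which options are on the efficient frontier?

#1: not dominated.
#2: dominated by #6 (p99 latency 302≤629, avg latency 17≤38, memory 339≤344, throughput 2370≥1601).
#3: not dominated.
#4: dominated by #10 (p99 latency 297≤443, avg latency 71≤176, memory 99≤462, throughput 3207≥3198).
#5: dominated by #10 (p99 latency 297≤411, avg latency 71≤197, memory 99≤112, throughput 3207≥432).
#6: not dominated (best avg latency).
#7: dominated by #3 (p99 latency 665≤696, avg latency 117≤140, memory 53≤192, throughput 3393≥2844).
#8: not dominated (best p99 latency).
#9: not dominated (best throughput).
#10: not dominated.
#11: not dominated (best memory).
#12: not dominated.

#1, #3, #6, #8, #9, #10, #11, #12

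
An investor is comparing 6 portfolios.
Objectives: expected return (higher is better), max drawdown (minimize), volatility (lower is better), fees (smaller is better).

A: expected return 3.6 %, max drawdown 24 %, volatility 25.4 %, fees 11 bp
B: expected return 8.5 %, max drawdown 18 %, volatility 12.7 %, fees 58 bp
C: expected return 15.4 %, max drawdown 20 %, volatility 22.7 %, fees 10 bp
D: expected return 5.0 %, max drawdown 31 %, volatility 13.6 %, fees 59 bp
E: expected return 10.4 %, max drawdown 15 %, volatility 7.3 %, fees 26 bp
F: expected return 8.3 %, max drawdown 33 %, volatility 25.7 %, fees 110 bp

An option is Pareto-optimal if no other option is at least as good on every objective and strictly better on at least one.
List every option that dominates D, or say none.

B, E

B: expected return 8.5≥5.0, max drawdown 18≤31, volatility 12.7≤13.6, fees 58≤59 — dominates D.
E: expected return 10.4≥5.0, max drawdown 15≤31, volatility 7.3≤13.6, fees 26≤59 — dominates D.
Others (A, C, F) are each worse than D on at least one objective.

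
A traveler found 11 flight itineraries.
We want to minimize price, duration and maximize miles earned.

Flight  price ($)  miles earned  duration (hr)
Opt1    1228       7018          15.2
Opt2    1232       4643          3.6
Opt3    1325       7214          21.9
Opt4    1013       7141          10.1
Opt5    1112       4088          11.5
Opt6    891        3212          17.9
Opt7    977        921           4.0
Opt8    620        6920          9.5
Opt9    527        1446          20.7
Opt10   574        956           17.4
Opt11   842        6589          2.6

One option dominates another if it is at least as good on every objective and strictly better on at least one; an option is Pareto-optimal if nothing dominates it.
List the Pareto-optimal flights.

Opt3, Opt4, Opt8, Opt9, Opt10, Opt11

Opt1: dominated by Opt4 (price 1013≤1228, miles earned 7141≥7018, duration 10.1≤15.2).
Opt2: dominated by Opt11 (price 842≤1232, miles earned 6589≥4643, duration 2.6≤3.6).
Opt3: not dominated (best miles earned).
Opt4: not dominated.
Opt5: dominated by Opt4 (price 1013≤1112, miles earned 7141≥4088, duration 10.1≤11.5).
Opt6: dominated by Opt8 (price 620≤891, miles earned 6920≥3212, duration 9.5≤17.9).
Opt7: dominated by Opt11 (price 842≤977, miles earned 6589≥921, duration 2.6≤4.0).
Opt8: not dominated.
Opt9: not dominated (best price).
Opt10: not dominated.
Opt11: not dominated (best duration).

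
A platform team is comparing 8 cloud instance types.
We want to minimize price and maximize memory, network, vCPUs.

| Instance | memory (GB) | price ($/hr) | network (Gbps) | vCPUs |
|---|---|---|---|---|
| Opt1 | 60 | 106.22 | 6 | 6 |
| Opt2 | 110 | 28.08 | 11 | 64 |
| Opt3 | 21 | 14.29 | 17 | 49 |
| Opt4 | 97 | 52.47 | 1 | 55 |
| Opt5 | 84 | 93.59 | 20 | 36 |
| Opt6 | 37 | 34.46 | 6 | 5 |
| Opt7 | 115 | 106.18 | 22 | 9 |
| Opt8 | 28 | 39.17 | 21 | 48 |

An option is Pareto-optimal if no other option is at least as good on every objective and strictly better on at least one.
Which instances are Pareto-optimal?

Opt1: dominated by Opt2 (memory 110≥60, price 28.08≤106.22, network 11≥6, vCPUs 64≥6).
Opt2: not dominated (best vCPUs).
Opt3: not dominated (best price).
Opt4: dominated by Opt2 (memory 110≥97, price 28.08≤52.47, network 11≥1, vCPUs 64≥55).
Opt5: not dominated.
Opt6: dominated by Opt2 (memory 110≥37, price 28.08≤34.46, network 11≥6, vCPUs 64≥5).
Opt7: not dominated (best memory).
Opt8: not dominated.

Opt2, Opt3, Opt5, Opt7, Opt8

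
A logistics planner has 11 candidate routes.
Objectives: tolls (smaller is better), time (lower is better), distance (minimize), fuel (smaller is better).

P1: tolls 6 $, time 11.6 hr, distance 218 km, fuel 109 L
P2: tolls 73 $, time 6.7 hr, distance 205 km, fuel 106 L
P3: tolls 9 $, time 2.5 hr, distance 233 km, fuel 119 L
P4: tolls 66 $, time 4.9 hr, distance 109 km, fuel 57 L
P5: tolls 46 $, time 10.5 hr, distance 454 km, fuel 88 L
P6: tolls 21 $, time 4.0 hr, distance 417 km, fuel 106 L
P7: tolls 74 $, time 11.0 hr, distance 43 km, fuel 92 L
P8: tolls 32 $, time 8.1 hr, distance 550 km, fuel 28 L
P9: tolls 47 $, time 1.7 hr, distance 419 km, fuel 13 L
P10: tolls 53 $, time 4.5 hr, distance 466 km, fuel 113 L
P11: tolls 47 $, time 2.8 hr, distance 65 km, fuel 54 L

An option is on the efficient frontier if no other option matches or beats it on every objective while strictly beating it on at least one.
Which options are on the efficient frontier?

P1, P3, P5, P6, P7, P8, P9, P11

P1: not dominated (best tolls).
P2: dominated by P4 (tolls 66≤73, time 4.9≤6.7, distance 109≤205, fuel 57≤106).
P3: not dominated.
P4: dominated by P11 (tolls 47≤66, time 2.8≤4.9, distance 65≤109, fuel 54≤57).
P5: not dominated.
P6: not dominated.
P7: not dominated (best distance).
P8: not dominated.
P9: not dominated (best time).
P10: dominated by P6 (tolls 21≤53, time 4.0≤4.5, distance 417≤466, fuel 106≤113).
P11: not dominated.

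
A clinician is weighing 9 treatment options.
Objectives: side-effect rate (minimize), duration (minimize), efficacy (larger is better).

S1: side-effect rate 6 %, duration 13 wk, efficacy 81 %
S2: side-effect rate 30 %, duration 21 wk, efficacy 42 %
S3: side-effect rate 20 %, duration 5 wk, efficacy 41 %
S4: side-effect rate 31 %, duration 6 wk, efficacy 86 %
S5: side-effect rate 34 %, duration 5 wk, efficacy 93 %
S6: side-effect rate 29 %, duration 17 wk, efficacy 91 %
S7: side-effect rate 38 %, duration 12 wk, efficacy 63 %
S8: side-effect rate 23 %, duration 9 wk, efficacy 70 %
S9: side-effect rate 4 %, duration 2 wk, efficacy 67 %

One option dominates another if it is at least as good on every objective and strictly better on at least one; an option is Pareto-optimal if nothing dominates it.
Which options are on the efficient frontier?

S1: not dominated.
S2: dominated by S1 (side-effect rate 6≤30, duration 13≤21, efficacy 81≥42).
S3: dominated by S9 (side-effect rate 4≤20, duration 2≤5, efficacy 67≥41).
S4: not dominated.
S5: not dominated (best efficacy).
S6: not dominated.
S7: dominated by S4 (side-effect rate 31≤38, duration 6≤12, efficacy 86≥63).
S8: not dominated.
S9: not dominated (best side-effect rate).

S1, S4, S5, S6, S8, S9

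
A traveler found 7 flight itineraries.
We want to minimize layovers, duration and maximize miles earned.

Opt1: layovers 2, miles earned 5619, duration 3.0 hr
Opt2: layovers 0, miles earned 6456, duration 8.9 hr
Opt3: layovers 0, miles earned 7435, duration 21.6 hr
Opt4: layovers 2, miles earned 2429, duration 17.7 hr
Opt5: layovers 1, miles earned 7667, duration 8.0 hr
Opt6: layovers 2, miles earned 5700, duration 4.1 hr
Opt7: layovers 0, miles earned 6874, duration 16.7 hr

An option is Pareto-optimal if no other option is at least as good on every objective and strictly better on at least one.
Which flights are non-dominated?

Opt1: not dominated (best duration).
Opt2: not dominated.
Opt3: not dominated.
Opt4: dominated by Opt1 (layovers 2≤2, miles earned 5619≥2429, duration 3.0≤17.7).
Opt5: not dominated (best miles earned).
Opt6: not dominated.
Opt7: not dominated.

Opt1, Opt2, Opt3, Opt5, Opt6, Opt7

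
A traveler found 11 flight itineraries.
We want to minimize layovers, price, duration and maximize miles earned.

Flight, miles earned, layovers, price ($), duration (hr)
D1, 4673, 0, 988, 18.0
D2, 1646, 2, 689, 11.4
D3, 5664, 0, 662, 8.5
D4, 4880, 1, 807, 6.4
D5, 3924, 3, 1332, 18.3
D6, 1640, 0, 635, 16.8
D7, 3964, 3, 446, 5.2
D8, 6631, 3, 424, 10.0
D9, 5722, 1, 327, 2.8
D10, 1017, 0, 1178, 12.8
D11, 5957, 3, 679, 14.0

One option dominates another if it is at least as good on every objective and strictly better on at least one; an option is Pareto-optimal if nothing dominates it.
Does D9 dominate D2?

Yes

D9 vs D2: miles earned 5722≥1646, layovers 1≤2, price 327≤689, duration 2.8≤11.4 — D9 is at least as good on every objective with at least one strict improvement.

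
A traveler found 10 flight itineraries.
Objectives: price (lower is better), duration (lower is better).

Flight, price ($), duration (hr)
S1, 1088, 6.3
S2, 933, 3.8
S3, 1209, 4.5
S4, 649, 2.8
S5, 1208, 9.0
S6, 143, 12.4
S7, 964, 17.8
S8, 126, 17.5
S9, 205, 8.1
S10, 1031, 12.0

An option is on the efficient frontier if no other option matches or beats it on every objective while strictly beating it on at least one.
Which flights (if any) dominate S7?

S2: price 933≤964, duration 3.8≤17.8 — dominates S7.
S4: price 649≤964, duration 2.8≤17.8 — dominates S7.
S6: price 143≤964, duration 12.4≤17.8 — dominates S7.
S8: price 126≤964, duration 17.5≤17.8 — dominates S7.
S9: price 205≤964, duration 8.1≤17.8 — dominates S7.
Others (S1, S3, S5, S10) are each worse than S7 on at least one objective.

S2, S4, S6, S8, S9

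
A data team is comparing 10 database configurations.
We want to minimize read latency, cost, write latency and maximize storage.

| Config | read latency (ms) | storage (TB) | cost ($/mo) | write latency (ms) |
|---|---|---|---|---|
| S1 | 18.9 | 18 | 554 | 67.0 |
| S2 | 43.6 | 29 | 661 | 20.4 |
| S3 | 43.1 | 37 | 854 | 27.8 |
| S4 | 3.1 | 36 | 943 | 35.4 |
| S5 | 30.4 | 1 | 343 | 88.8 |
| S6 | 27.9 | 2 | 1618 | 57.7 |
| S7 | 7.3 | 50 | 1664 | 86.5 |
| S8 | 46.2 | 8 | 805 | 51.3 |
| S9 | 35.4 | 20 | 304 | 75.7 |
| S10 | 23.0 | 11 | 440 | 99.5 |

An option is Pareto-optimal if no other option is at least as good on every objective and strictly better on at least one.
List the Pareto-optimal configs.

S1, S2, S3, S4, S5, S7, S9, S10

S1: not dominated.
S2: not dominated (best write latency).
S3: not dominated.
S4: not dominated (best read latency).
S5: not dominated.
S6: dominated by S4 (read latency 3.1≤27.9, storage 36≥2, cost 943≤1618, write latency 35.4≤57.7).
S7: not dominated (best storage).
S8: dominated by S2 (read latency 43.6≤46.2, storage 29≥8, cost 661≤805, write latency 20.4≤51.3).
S9: not dominated (best cost).
S10: not dominated.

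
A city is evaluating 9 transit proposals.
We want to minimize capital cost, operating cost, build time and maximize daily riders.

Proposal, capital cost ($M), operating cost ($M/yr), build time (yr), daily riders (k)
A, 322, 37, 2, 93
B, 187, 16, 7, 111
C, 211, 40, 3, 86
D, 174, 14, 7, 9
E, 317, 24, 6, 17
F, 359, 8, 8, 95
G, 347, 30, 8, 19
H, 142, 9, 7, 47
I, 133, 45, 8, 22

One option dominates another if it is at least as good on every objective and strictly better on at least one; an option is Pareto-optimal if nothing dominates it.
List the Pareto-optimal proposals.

A, B, C, E, F, H, I

A: not dominated (best build time).
B: not dominated (best daily riders).
C: not dominated.
D: dominated by H (capital cost 142≤174, operating cost 9≤14, build time 7≤7, daily riders 47≥9).
E: not dominated.
F: not dominated (best operating cost).
G: dominated by B (capital cost 187≤347, operating cost 16≤30, build time 7≤8, daily riders 111≥19).
H: not dominated.
I: not dominated (best capital cost).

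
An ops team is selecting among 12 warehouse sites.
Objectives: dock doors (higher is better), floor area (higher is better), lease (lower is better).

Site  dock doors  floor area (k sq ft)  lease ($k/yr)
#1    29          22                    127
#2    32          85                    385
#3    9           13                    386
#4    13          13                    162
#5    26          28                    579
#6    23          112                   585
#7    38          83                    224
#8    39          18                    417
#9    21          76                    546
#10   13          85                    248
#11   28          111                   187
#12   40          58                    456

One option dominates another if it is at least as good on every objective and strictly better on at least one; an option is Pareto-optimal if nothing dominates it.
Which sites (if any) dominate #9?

#2: dock doors 32≥21, floor area 85≥76, lease 385≤546 — dominates #9.
#7: dock doors 38≥21, floor area 83≥76, lease 224≤546 — dominates #9.
#11: dock doors 28≥21, floor area 111≥76, lease 187≤546 — dominates #9.
Others (#1, #3, #4, #5, #6, #8, #10, #12) are each worse than #9 on at least one objective.

#2, #7, #11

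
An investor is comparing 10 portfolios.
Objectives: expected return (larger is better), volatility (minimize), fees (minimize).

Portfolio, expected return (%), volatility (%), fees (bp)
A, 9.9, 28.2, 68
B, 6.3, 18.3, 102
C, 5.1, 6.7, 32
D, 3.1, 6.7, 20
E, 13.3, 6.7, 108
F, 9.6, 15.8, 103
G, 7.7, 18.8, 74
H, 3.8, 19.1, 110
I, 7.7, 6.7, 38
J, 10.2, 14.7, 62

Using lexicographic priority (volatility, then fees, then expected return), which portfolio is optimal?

D

First minimize volatility: best is 6.7, kept {C, D, E, I}.
Then minimize fees: best is 20, kept {D}.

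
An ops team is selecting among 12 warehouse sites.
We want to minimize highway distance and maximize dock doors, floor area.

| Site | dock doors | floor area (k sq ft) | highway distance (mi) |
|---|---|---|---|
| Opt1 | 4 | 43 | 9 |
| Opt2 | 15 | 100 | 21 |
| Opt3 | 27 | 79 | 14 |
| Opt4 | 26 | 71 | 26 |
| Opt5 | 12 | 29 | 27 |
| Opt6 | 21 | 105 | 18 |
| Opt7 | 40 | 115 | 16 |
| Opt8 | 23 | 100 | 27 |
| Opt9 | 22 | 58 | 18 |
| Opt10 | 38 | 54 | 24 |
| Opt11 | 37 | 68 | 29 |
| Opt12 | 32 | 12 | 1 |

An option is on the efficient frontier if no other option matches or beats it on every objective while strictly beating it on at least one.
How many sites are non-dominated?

4

Opt1: not dominated.
Opt2: dominated by Opt6 (dock doors 21≥15, floor area 105≥100, highway distance 18≤21).
Opt3: not dominated.
Opt4: dominated by Opt3 (dock doors 27≥26, floor area 79≥71, highway distance 14≤26).
Opt5: dominated by Opt2 (dock doors 15≥12, floor area 100≥29, highway distance 21≤27).
Opt6: dominated by Opt7 (dock doors 40≥21, floor area 115≥105, highway distance 16≤18).
Opt7: not dominated (best dock doors).
Opt8: dominated by Opt7 (dock doors 40≥23, floor area 115≥100, highway distance 16≤27).
Opt9: dominated by Opt3 (dock doors 27≥22, floor area 79≥58, highway distance 14≤18).
Opt10: dominated by Opt7 (dock doors 40≥38, floor area 115≥54, highway distance 16≤24).
Opt11: dominated by Opt7 (dock doors 40≥37, floor area 115≥68, highway distance 16≤29).
Opt12: not dominated (best highway distance).
Pareto-optimal: Opt1, Opt3, Opt7, Opt12 → 4.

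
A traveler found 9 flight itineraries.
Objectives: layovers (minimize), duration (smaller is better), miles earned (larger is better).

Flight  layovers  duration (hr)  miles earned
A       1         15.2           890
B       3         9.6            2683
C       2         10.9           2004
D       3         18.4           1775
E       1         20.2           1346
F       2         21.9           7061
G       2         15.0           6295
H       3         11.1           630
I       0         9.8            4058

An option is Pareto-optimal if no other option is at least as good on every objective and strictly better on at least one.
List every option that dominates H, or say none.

B: layovers 3≤3, duration 9.6≤11.1, miles earned 2683≥630 — dominates H.
C: layovers 2≤3, duration 10.9≤11.1, miles earned 2004≥630 — dominates H.
I: layovers 0≤3, duration 9.8≤11.1, miles earned 4058≥630 — dominates H.
Others (A, D, E, F, G) are each worse than H on at least one objective.

B, C, I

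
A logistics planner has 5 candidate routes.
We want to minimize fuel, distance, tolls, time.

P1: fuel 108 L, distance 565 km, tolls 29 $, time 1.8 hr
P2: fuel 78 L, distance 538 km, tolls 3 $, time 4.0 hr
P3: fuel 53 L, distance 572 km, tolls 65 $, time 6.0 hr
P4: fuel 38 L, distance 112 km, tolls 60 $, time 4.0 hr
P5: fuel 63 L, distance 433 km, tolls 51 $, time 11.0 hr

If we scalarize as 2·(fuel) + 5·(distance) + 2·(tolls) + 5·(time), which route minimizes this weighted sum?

P1: 2·108 + 5·565 + 2·29 + 5·1.8 = 3108.0
P2: 2·78 + 5·538 + 2·3 + 5·4.0 = 2872.0
P3: 2·53 + 5·572 + 2·65 + 5·6.0 = 3126.0
P4: 2·38 + 5·112 + 2·60 + 5·4.0 = 776.0
P5: 2·63 + 5·433 + 2·51 + 5·11.0 = 2448.0
Lowest: P4 at 776.0.

P4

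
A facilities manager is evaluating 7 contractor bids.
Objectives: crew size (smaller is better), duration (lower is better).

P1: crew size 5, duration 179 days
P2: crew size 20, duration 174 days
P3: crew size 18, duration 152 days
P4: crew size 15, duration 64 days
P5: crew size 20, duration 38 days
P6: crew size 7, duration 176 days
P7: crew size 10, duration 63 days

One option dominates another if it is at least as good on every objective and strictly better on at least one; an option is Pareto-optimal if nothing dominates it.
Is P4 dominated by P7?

P7 vs P4: crew size 10≤15, duration 63≤64 — P7 is at least as good on every objective with at least one strict improvement.

Yes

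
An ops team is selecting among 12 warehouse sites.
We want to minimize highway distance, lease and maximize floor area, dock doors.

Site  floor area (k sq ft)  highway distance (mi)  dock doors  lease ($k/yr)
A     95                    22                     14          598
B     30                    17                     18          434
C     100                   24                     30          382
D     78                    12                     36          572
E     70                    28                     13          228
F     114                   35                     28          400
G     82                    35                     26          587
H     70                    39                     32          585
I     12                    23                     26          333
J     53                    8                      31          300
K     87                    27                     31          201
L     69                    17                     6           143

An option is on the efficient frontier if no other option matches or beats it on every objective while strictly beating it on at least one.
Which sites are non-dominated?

A, C, D, F, J, K, L

A: not dominated.
B: dominated by J (floor area 53≥30, highway distance 8≤17, dock doors 31≥18, lease 300≤434).
C: not dominated.
D: not dominated (best dock doors).
E: dominated by K (floor area 87≥70, highway distance 27≤28, dock doors 31≥13, lease 201≤228).
F: not dominated (best floor area).
G: dominated by C (floor area 100≥82, highway distance 24≤35, dock doors 30≥26, lease 382≤587).
H: dominated by D (floor area 78≥70, highway distance 12≤39, dock doors 36≥32, lease 572≤585).
I: dominated by J (floor area 53≥12, highway distance 8≤23, dock doors 31≥26, lease 300≤333).
J: not dominated (best highway distance).
K: not dominated.
L: not dominated (best lease).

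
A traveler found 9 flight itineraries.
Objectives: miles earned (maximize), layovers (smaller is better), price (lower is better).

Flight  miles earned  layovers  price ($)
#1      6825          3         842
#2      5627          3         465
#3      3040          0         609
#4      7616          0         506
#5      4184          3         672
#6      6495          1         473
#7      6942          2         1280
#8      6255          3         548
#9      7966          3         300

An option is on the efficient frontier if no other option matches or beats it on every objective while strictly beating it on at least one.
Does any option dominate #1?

Yes

#4 vs #1: miles earned 7616≥6825, layovers 0≤3, price 506≤842 — #4 is at least as good on every objective and strictly better on at least one, so #4 dominates #1.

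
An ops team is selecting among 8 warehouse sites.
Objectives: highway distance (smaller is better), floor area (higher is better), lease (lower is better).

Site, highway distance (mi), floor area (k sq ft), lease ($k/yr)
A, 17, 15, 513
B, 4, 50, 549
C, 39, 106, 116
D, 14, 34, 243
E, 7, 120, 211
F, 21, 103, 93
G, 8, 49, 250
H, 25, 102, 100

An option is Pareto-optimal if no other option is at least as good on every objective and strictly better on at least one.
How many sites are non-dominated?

A: dominated by D (highway distance 14≤17, floor area 34≥15, lease 243≤513).
B: not dominated (best highway distance).
C: not dominated.
D: dominated by E (highway distance 7≤14, floor area 120≥34, lease 211≤243).
E: not dominated (best floor area).
F: not dominated (best lease).
G: dominated by E (highway distance 7≤8, floor area 120≥49, lease 211≤250).
H: dominated by F (highway distance 21≤25, floor area 103≥102, lease 93≤100).
Pareto-optimal: B, C, E, F → 4.

4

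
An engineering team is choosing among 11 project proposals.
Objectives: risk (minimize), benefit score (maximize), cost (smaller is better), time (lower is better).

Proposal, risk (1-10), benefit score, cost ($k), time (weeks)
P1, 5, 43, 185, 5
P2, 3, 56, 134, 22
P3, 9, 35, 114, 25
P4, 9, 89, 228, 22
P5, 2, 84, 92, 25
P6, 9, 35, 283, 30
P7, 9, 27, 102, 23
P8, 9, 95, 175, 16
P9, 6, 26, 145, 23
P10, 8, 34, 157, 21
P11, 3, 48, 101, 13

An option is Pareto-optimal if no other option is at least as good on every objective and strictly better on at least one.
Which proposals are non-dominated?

P1: not dominated (best time).
P2: not dominated.
P3: dominated by P5 (risk 2≤9, benefit score 84≥35, cost 92≤114, time 25≤25).
P4: dominated by P8 (risk 9≤9, benefit score 95≥89, cost 175≤228, time 16≤22).
P5: not dominated (best risk).
P6: dominated by P1 (risk 5≤9, benefit score 43≥35, cost 185≤283, time 5≤30).
P7: dominated by P11 (risk 3≤9, benefit score 48≥27, cost 101≤102, time 13≤23).
P8: not dominated (best benefit score).
P9: dominated by P2 (risk 3≤6, benefit score 56≥26, cost 134≤145, time 22≤23).
P10: dominated by P11 (risk 3≤8, benefit score 48≥34, cost 101≤157, time 13≤21).
P11: not dominated.

P1, P2, P5, P8, P11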